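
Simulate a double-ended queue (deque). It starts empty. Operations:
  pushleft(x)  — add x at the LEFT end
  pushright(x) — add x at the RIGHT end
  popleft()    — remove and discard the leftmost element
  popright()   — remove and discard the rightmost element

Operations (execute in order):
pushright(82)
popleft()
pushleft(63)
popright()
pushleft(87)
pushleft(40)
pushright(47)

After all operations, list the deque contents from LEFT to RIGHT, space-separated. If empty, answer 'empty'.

pushright(82): [82]
popleft(): []
pushleft(63): [63]
popright(): []
pushleft(87): [87]
pushleft(40): [40, 87]
pushright(47): [40, 87, 47]

Answer: 40 87 47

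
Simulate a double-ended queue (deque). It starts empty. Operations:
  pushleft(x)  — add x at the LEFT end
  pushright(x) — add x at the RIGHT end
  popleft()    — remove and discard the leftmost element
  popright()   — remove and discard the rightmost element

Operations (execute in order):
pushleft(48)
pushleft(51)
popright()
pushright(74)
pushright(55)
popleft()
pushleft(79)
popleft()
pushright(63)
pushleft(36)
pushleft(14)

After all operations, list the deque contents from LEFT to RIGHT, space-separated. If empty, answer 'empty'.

pushleft(48): [48]
pushleft(51): [51, 48]
popright(): [51]
pushright(74): [51, 74]
pushright(55): [51, 74, 55]
popleft(): [74, 55]
pushleft(79): [79, 74, 55]
popleft(): [74, 55]
pushright(63): [74, 55, 63]
pushleft(36): [36, 74, 55, 63]
pushleft(14): [14, 36, 74, 55, 63]

Answer: 14 36 74 55 63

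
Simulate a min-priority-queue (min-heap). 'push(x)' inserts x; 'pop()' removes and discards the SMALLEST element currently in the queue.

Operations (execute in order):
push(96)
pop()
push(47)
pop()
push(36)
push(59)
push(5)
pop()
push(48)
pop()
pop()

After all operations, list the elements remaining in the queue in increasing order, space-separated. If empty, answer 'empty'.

push(96): heap contents = [96]
pop() → 96: heap contents = []
push(47): heap contents = [47]
pop() → 47: heap contents = []
push(36): heap contents = [36]
push(59): heap contents = [36, 59]
push(5): heap contents = [5, 36, 59]
pop() → 5: heap contents = [36, 59]
push(48): heap contents = [36, 48, 59]
pop() → 36: heap contents = [48, 59]
pop() → 48: heap contents = [59]

Answer: 59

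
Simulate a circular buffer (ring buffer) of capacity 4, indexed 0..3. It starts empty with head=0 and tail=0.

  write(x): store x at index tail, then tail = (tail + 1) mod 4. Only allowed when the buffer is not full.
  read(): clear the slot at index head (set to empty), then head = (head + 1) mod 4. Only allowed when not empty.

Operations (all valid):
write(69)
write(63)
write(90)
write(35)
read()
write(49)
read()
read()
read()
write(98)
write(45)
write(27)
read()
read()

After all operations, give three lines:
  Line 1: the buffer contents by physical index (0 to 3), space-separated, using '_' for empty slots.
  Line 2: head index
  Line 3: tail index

write(69): buf=[69 _ _ _], head=0, tail=1, size=1
write(63): buf=[69 63 _ _], head=0, tail=2, size=2
write(90): buf=[69 63 90 _], head=0, tail=3, size=3
write(35): buf=[69 63 90 35], head=0, tail=0, size=4
read(): buf=[_ 63 90 35], head=1, tail=0, size=3
write(49): buf=[49 63 90 35], head=1, tail=1, size=4
read(): buf=[49 _ 90 35], head=2, tail=1, size=3
read(): buf=[49 _ _ 35], head=3, tail=1, size=2
read(): buf=[49 _ _ _], head=0, tail=1, size=1
write(98): buf=[49 98 _ _], head=0, tail=2, size=2
write(45): buf=[49 98 45 _], head=0, tail=3, size=3
write(27): buf=[49 98 45 27], head=0, tail=0, size=4
read(): buf=[_ 98 45 27], head=1, tail=0, size=3
read(): buf=[_ _ 45 27], head=2, tail=0, size=2

Answer: _ _ 45 27
2
0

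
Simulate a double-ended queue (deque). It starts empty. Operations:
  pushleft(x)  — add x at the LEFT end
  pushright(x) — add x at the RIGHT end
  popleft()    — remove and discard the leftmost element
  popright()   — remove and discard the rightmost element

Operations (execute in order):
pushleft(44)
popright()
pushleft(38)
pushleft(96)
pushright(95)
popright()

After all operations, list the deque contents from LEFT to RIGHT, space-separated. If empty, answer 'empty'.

pushleft(44): [44]
popright(): []
pushleft(38): [38]
pushleft(96): [96, 38]
pushright(95): [96, 38, 95]
popright(): [96, 38]

Answer: 96 38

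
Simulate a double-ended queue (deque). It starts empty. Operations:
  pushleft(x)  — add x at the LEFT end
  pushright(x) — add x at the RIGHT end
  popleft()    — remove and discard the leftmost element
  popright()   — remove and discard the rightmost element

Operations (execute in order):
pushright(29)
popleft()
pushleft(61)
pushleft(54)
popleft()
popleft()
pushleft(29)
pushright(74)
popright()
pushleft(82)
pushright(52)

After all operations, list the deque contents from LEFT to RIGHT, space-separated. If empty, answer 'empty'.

Answer: 82 29 52

Derivation:
pushright(29): [29]
popleft(): []
pushleft(61): [61]
pushleft(54): [54, 61]
popleft(): [61]
popleft(): []
pushleft(29): [29]
pushright(74): [29, 74]
popright(): [29]
pushleft(82): [82, 29]
pushright(52): [82, 29, 52]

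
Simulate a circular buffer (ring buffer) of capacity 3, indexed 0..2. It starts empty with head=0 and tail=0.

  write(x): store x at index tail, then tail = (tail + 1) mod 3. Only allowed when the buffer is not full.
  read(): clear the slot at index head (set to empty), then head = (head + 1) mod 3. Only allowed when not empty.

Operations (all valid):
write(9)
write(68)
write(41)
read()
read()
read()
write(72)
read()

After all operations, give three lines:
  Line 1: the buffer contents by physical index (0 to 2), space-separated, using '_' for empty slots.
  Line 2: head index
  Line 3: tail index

Answer: _ _ _
1
1

Derivation:
write(9): buf=[9 _ _], head=0, tail=1, size=1
write(68): buf=[9 68 _], head=0, tail=2, size=2
write(41): buf=[9 68 41], head=0, tail=0, size=3
read(): buf=[_ 68 41], head=1, tail=0, size=2
read(): buf=[_ _ 41], head=2, tail=0, size=1
read(): buf=[_ _ _], head=0, tail=0, size=0
write(72): buf=[72 _ _], head=0, tail=1, size=1
read(): buf=[_ _ _], head=1, tail=1, size=0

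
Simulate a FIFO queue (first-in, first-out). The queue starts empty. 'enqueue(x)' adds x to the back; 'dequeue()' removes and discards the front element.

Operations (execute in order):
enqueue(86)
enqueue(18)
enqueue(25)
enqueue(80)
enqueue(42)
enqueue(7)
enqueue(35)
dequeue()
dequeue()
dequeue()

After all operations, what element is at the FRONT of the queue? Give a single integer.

Answer: 80

Derivation:
enqueue(86): queue = [86]
enqueue(18): queue = [86, 18]
enqueue(25): queue = [86, 18, 25]
enqueue(80): queue = [86, 18, 25, 80]
enqueue(42): queue = [86, 18, 25, 80, 42]
enqueue(7): queue = [86, 18, 25, 80, 42, 7]
enqueue(35): queue = [86, 18, 25, 80, 42, 7, 35]
dequeue(): queue = [18, 25, 80, 42, 7, 35]
dequeue(): queue = [25, 80, 42, 7, 35]
dequeue(): queue = [80, 42, 7, 35]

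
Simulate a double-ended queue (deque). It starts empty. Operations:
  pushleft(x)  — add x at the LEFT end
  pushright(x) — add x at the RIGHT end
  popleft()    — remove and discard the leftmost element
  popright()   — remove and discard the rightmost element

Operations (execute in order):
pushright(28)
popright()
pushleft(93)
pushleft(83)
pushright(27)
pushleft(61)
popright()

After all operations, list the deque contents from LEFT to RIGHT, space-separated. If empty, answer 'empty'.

pushright(28): [28]
popright(): []
pushleft(93): [93]
pushleft(83): [83, 93]
pushright(27): [83, 93, 27]
pushleft(61): [61, 83, 93, 27]
popright(): [61, 83, 93]

Answer: 61 83 93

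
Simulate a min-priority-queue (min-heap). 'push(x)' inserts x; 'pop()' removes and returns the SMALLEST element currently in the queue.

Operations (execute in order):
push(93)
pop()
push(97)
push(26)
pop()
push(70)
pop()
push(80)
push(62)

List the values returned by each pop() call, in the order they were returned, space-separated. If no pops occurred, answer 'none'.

push(93): heap contents = [93]
pop() → 93: heap contents = []
push(97): heap contents = [97]
push(26): heap contents = [26, 97]
pop() → 26: heap contents = [97]
push(70): heap contents = [70, 97]
pop() → 70: heap contents = [97]
push(80): heap contents = [80, 97]
push(62): heap contents = [62, 80, 97]

Answer: 93 26 70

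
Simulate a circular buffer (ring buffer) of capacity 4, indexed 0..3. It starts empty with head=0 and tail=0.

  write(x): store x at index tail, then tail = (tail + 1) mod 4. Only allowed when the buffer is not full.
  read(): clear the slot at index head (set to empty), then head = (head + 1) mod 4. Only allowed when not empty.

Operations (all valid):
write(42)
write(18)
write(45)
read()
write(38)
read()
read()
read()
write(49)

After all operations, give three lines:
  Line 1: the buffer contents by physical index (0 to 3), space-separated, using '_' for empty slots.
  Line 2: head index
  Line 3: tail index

write(42): buf=[42 _ _ _], head=0, tail=1, size=1
write(18): buf=[42 18 _ _], head=0, tail=2, size=2
write(45): buf=[42 18 45 _], head=0, tail=3, size=3
read(): buf=[_ 18 45 _], head=1, tail=3, size=2
write(38): buf=[_ 18 45 38], head=1, tail=0, size=3
read(): buf=[_ _ 45 38], head=2, tail=0, size=2
read(): buf=[_ _ _ 38], head=3, tail=0, size=1
read(): buf=[_ _ _ _], head=0, tail=0, size=0
write(49): buf=[49 _ _ _], head=0, tail=1, size=1

Answer: 49 _ _ _
0
1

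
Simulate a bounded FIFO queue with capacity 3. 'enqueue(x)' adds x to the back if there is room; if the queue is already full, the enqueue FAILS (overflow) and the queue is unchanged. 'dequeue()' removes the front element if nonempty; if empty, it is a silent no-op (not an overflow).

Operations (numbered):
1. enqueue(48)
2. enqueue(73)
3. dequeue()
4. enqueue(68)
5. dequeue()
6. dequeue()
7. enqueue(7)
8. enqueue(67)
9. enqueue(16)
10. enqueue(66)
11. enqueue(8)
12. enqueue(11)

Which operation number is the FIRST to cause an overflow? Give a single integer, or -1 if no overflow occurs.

Answer: 10

Derivation:
1. enqueue(48): size=1
2. enqueue(73): size=2
3. dequeue(): size=1
4. enqueue(68): size=2
5. dequeue(): size=1
6. dequeue(): size=0
7. enqueue(7): size=1
8. enqueue(67): size=2
9. enqueue(16): size=3
10. enqueue(66): size=3=cap → OVERFLOW (fail)
11. enqueue(8): size=3=cap → OVERFLOW (fail)
12. enqueue(11): size=3=cap → OVERFLOW (fail)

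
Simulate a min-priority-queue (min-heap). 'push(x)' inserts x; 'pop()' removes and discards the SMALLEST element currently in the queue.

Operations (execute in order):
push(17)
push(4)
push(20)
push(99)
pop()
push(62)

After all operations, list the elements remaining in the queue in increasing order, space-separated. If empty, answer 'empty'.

push(17): heap contents = [17]
push(4): heap contents = [4, 17]
push(20): heap contents = [4, 17, 20]
push(99): heap contents = [4, 17, 20, 99]
pop() → 4: heap contents = [17, 20, 99]
push(62): heap contents = [17, 20, 62, 99]

Answer: 17 20 62 99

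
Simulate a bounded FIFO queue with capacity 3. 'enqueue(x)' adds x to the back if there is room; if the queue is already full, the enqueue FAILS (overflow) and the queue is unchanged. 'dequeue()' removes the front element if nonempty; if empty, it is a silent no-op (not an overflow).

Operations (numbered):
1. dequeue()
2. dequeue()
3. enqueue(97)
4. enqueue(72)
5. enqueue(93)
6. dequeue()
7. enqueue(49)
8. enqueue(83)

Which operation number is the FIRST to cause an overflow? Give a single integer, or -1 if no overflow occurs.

Answer: 8

Derivation:
1. dequeue(): empty, no-op, size=0
2. dequeue(): empty, no-op, size=0
3. enqueue(97): size=1
4. enqueue(72): size=2
5. enqueue(93): size=3
6. dequeue(): size=2
7. enqueue(49): size=3
8. enqueue(83): size=3=cap → OVERFLOW (fail)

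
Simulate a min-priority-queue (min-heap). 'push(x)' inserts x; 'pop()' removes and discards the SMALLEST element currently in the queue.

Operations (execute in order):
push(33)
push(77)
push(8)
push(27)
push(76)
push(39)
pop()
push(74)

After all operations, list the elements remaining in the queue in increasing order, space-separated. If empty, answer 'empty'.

Answer: 27 33 39 74 76 77

Derivation:
push(33): heap contents = [33]
push(77): heap contents = [33, 77]
push(8): heap contents = [8, 33, 77]
push(27): heap contents = [8, 27, 33, 77]
push(76): heap contents = [8, 27, 33, 76, 77]
push(39): heap contents = [8, 27, 33, 39, 76, 77]
pop() → 8: heap contents = [27, 33, 39, 76, 77]
push(74): heap contents = [27, 33, 39, 74, 76, 77]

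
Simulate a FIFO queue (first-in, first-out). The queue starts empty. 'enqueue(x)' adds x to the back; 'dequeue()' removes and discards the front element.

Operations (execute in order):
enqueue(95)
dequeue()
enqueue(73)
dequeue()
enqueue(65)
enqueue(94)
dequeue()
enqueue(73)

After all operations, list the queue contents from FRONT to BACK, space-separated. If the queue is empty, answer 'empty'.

enqueue(95): [95]
dequeue(): []
enqueue(73): [73]
dequeue(): []
enqueue(65): [65]
enqueue(94): [65, 94]
dequeue(): [94]
enqueue(73): [94, 73]

Answer: 94 73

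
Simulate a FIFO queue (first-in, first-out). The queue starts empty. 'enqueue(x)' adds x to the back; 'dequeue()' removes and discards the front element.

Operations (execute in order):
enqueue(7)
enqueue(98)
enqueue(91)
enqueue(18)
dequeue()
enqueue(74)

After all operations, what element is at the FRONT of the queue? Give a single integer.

Answer: 98

Derivation:
enqueue(7): queue = [7]
enqueue(98): queue = [7, 98]
enqueue(91): queue = [7, 98, 91]
enqueue(18): queue = [7, 98, 91, 18]
dequeue(): queue = [98, 91, 18]
enqueue(74): queue = [98, 91, 18, 74]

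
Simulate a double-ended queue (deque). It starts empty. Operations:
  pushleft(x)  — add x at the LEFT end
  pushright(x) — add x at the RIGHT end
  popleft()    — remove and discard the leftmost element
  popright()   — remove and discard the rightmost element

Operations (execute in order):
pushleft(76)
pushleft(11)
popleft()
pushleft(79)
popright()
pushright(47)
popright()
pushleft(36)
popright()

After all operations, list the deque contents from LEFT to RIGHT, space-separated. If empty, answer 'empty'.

Answer: 36

Derivation:
pushleft(76): [76]
pushleft(11): [11, 76]
popleft(): [76]
pushleft(79): [79, 76]
popright(): [79]
pushright(47): [79, 47]
popright(): [79]
pushleft(36): [36, 79]
popright(): [36]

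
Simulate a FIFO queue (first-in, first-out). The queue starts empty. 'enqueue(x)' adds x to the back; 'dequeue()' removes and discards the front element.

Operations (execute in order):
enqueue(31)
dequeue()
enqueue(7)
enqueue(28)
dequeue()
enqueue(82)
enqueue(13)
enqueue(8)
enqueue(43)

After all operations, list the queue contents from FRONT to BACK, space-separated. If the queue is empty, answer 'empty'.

enqueue(31): [31]
dequeue(): []
enqueue(7): [7]
enqueue(28): [7, 28]
dequeue(): [28]
enqueue(82): [28, 82]
enqueue(13): [28, 82, 13]
enqueue(8): [28, 82, 13, 8]
enqueue(43): [28, 82, 13, 8, 43]

Answer: 28 82 13 8 43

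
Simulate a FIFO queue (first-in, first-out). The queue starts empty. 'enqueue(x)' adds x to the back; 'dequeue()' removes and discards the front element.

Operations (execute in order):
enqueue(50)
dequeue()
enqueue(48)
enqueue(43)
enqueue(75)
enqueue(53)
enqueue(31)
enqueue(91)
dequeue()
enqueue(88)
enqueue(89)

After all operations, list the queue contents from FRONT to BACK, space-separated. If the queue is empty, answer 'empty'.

enqueue(50): [50]
dequeue(): []
enqueue(48): [48]
enqueue(43): [48, 43]
enqueue(75): [48, 43, 75]
enqueue(53): [48, 43, 75, 53]
enqueue(31): [48, 43, 75, 53, 31]
enqueue(91): [48, 43, 75, 53, 31, 91]
dequeue(): [43, 75, 53, 31, 91]
enqueue(88): [43, 75, 53, 31, 91, 88]
enqueue(89): [43, 75, 53, 31, 91, 88, 89]

Answer: 43 75 53 31 91 88 89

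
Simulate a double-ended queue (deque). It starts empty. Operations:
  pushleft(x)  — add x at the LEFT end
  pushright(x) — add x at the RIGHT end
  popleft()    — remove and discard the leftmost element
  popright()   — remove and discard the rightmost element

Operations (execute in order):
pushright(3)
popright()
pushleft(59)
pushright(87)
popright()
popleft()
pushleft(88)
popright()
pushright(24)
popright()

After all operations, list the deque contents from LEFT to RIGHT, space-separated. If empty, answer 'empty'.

pushright(3): [3]
popright(): []
pushleft(59): [59]
pushright(87): [59, 87]
popright(): [59]
popleft(): []
pushleft(88): [88]
popright(): []
pushright(24): [24]
popright(): []

Answer: empty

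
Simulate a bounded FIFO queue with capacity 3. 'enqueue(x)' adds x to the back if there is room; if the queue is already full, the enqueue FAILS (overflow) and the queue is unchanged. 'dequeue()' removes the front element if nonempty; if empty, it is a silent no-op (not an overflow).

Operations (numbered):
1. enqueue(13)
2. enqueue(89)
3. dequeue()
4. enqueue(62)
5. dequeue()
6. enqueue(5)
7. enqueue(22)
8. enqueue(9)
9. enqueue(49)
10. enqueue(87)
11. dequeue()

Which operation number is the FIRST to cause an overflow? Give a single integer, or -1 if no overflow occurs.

1. enqueue(13): size=1
2. enqueue(89): size=2
3. dequeue(): size=1
4. enqueue(62): size=2
5. dequeue(): size=1
6. enqueue(5): size=2
7. enqueue(22): size=3
8. enqueue(9): size=3=cap → OVERFLOW (fail)
9. enqueue(49): size=3=cap → OVERFLOW (fail)
10. enqueue(87): size=3=cap → OVERFLOW (fail)
11. dequeue(): size=2

Answer: 8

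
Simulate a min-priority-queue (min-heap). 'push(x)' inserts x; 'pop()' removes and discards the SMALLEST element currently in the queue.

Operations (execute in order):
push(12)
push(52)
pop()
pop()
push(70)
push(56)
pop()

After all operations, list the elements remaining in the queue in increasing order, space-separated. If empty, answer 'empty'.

push(12): heap contents = [12]
push(52): heap contents = [12, 52]
pop() → 12: heap contents = [52]
pop() → 52: heap contents = []
push(70): heap contents = [70]
push(56): heap contents = [56, 70]
pop() → 56: heap contents = [70]

Answer: 70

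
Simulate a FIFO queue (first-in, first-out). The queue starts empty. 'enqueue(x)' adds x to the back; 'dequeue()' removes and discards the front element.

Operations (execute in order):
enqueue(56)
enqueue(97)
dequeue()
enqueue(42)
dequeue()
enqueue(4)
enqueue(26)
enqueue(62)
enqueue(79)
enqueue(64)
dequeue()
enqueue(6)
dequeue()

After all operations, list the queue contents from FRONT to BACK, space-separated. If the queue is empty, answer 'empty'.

Answer: 26 62 79 64 6

Derivation:
enqueue(56): [56]
enqueue(97): [56, 97]
dequeue(): [97]
enqueue(42): [97, 42]
dequeue(): [42]
enqueue(4): [42, 4]
enqueue(26): [42, 4, 26]
enqueue(62): [42, 4, 26, 62]
enqueue(79): [42, 4, 26, 62, 79]
enqueue(64): [42, 4, 26, 62, 79, 64]
dequeue(): [4, 26, 62, 79, 64]
enqueue(6): [4, 26, 62, 79, 64, 6]
dequeue(): [26, 62, 79, 64, 6]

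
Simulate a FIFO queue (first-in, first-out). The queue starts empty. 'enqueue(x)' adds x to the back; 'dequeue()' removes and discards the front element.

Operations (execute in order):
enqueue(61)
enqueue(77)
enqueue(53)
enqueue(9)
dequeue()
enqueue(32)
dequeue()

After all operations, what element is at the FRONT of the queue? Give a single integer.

enqueue(61): queue = [61]
enqueue(77): queue = [61, 77]
enqueue(53): queue = [61, 77, 53]
enqueue(9): queue = [61, 77, 53, 9]
dequeue(): queue = [77, 53, 9]
enqueue(32): queue = [77, 53, 9, 32]
dequeue(): queue = [53, 9, 32]

Answer: 53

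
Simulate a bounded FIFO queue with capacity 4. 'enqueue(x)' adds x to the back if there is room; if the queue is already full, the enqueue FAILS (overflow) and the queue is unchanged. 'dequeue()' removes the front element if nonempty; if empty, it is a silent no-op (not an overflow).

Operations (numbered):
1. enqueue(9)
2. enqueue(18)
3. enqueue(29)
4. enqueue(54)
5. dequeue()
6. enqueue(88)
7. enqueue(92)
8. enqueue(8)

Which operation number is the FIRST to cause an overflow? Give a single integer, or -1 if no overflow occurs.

1. enqueue(9): size=1
2. enqueue(18): size=2
3. enqueue(29): size=3
4. enqueue(54): size=4
5. dequeue(): size=3
6. enqueue(88): size=4
7. enqueue(92): size=4=cap → OVERFLOW (fail)
8. enqueue(8): size=4=cap → OVERFLOW (fail)

Answer: 7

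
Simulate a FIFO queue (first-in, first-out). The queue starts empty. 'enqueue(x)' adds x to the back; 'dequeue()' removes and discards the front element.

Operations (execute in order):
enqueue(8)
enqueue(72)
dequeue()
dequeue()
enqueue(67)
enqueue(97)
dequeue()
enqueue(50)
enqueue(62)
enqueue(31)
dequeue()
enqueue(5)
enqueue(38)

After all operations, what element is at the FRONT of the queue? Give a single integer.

enqueue(8): queue = [8]
enqueue(72): queue = [8, 72]
dequeue(): queue = [72]
dequeue(): queue = []
enqueue(67): queue = [67]
enqueue(97): queue = [67, 97]
dequeue(): queue = [97]
enqueue(50): queue = [97, 50]
enqueue(62): queue = [97, 50, 62]
enqueue(31): queue = [97, 50, 62, 31]
dequeue(): queue = [50, 62, 31]
enqueue(5): queue = [50, 62, 31, 5]
enqueue(38): queue = [50, 62, 31, 5, 38]

Answer: 50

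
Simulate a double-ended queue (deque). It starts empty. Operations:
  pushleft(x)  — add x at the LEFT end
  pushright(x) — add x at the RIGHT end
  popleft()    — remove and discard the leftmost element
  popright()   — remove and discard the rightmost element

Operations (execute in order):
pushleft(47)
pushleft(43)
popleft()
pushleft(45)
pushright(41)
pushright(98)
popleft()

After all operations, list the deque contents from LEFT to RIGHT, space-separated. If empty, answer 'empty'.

Answer: 47 41 98

Derivation:
pushleft(47): [47]
pushleft(43): [43, 47]
popleft(): [47]
pushleft(45): [45, 47]
pushright(41): [45, 47, 41]
pushright(98): [45, 47, 41, 98]
popleft(): [47, 41, 98]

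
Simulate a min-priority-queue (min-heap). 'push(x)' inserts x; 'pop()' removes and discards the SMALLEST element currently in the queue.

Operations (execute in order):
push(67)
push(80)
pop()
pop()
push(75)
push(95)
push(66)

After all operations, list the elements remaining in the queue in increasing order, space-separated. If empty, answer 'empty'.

Answer: 66 75 95

Derivation:
push(67): heap contents = [67]
push(80): heap contents = [67, 80]
pop() → 67: heap contents = [80]
pop() → 80: heap contents = []
push(75): heap contents = [75]
push(95): heap contents = [75, 95]
push(66): heap contents = [66, 75, 95]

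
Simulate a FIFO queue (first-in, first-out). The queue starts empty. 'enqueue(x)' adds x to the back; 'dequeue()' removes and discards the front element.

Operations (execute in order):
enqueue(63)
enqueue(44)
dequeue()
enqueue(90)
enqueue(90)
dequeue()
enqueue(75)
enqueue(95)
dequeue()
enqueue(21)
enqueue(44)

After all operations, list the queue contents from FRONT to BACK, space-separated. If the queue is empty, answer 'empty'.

enqueue(63): [63]
enqueue(44): [63, 44]
dequeue(): [44]
enqueue(90): [44, 90]
enqueue(90): [44, 90, 90]
dequeue(): [90, 90]
enqueue(75): [90, 90, 75]
enqueue(95): [90, 90, 75, 95]
dequeue(): [90, 75, 95]
enqueue(21): [90, 75, 95, 21]
enqueue(44): [90, 75, 95, 21, 44]

Answer: 90 75 95 21 44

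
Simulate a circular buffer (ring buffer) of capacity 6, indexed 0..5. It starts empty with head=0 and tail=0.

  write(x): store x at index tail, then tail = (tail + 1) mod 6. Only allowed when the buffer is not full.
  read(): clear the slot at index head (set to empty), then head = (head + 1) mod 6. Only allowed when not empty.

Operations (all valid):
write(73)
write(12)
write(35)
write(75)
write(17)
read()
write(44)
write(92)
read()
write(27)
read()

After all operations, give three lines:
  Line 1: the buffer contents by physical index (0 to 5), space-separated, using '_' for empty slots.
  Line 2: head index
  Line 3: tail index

write(73): buf=[73 _ _ _ _ _], head=0, tail=1, size=1
write(12): buf=[73 12 _ _ _ _], head=0, tail=2, size=2
write(35): buf=[73 12 35 _ _ _], head=0, tail=3, size=3
write(75): buf=[73 12 35 75 _ _], head=0, tail=4, size=4
write(17): buf=[73 12 35 75 17 _], head=0, tail=5, size=5
read(): buf=[_ 12 35 75 17 _], head=1, tail=5, size=4
write(44): buf=[_ 12 35 75 17 44], head=1, tail=0, size=5
write(92): buf=[92 12 35 75 17 44], head=1, tail=1, size=6
read(): buf=[92 _ 35 75 17 44], head=2, tail=1, size=5
write(27): buf=[92 27 35 75 17 44], head=2, tail=2, size=6
read(): buf=[92 27 _ 75 17 44], head=3, tail=2, size=5

Answer: 92 27 _ 75 17 44
3
2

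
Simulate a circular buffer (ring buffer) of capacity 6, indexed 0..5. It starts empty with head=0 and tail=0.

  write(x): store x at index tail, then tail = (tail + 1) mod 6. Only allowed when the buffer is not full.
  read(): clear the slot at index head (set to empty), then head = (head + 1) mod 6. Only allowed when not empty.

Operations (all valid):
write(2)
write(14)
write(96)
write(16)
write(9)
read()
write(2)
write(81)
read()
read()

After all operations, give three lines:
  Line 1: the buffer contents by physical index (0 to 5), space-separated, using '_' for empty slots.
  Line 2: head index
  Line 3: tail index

write(2): buf=[2 _ _ _ _ _], head=0, tail=1, size=1
write(14): buf=[2 14 _ _ _ _], head=0, tail=2, size=2
write(96): buf=[2 14 96 _ _ _], head=0, tail=3, size=3
write(16): buf=[2 14 96 16 _ _], head=0, tail=4, size=4
write(9): buf=[2 14 96 16 9 _], head=0, tail=5, size=5
read(): buf=[_ 14 96 16 9 _], head=1, tail=5, size=4
write(2): buf=[_ 14 96 16 9 2], head=1, tail=0, size=5
write(81): buf=[81 14 96 16 9 2], head=1, tail=1, size=6
read(): buf=[81 _ 96 16 9 2], head=2, tail=1, size=5
read(): buf=[81 _ _ 16 9 2], head=3, tail=1, size=4

Answer: 81 _ _ 16 9 2
3
1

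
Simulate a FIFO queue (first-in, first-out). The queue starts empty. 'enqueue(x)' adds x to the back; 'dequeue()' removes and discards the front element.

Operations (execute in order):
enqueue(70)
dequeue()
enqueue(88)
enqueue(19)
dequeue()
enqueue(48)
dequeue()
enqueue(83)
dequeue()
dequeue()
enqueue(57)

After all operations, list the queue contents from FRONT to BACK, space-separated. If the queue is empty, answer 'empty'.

Answer: 57

Derivation:
enqueue(70): [70]
dequeue(): []
enqueue(88): [88]
enqueue(19): [88, 19]
dequeue(): [19]
enqueue(48): [19, 48]
dequeue(): [48]
enqueue(83): [48, 83]
dequeue(): [83]
dequeue(): []
enqueue(57): [57]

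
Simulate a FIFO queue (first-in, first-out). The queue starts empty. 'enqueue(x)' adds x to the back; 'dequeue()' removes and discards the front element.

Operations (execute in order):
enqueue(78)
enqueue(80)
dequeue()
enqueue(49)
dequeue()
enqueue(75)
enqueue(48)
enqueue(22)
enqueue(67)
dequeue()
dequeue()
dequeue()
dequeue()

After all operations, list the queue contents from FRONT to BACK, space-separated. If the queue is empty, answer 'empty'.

enqueue(78): [78]
enqueue(80): [78, 80]
dequeue(): [80]
enqueue(49): [80, 49]
dequeue(): [49]
enqueue(75): [49, 75]
enqueue(48): [49, 75, 48]
enqueue(22): [49, 75, 48, 22]
enqueue(67): [49, 75, 48, 22, 67]
dequeue(): [75, 48, 22, 67]
dequeue(): [48, 22, 67]
dequeue(): [22, 67]
dequeue(): [67]

Answer: 67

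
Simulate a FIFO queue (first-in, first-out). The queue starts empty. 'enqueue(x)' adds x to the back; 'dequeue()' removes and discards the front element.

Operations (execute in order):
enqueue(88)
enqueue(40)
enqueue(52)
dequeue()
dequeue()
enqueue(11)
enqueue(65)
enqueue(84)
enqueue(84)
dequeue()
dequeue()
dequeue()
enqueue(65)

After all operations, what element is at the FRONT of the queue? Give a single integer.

enqueue(88): queue = [88]
enqueue(40): queue = [88, 40]
enqueue(52): queue = [88, 40, 52]
dequeue(): queue = [40, 52]
dequeue(): queue = [52]
enqueue(11): queue = [52, 11]
enqueue(65): queue = [52, 11, 65]
enqueue(84): queue = [52, 11, 65, 84]
enqueue(84): queue = [52, 11, 65, 84, 84]
dequeue(): queue = [11, 65, 84, 84]
dequeue(): queue = [65, 84, 84]
dequeue(): queue = [84, 84]
enqueue(65): queue = [84, 84, 65]

Answer: 84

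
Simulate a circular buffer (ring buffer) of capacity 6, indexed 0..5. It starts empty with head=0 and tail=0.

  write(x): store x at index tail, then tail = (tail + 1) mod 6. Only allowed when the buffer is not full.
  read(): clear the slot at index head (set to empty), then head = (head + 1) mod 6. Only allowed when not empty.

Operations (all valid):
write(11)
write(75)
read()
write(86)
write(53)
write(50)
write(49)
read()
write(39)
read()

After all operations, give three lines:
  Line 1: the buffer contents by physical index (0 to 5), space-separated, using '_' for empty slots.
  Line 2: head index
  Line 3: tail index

write(11): buf=[11 _ _ _ _ _], head=0, tail=1, size=1
write(75): buf=[11 75 _ _ _ _], head=0, tail=2, size=2
read(): buf=[_ 75 _ _ _ _], head=1, tail=2, size=1
write(86): buf=[_ 75 86 _ _ _], head=1, tail=3, size=2
write(53): buf=[_ 75 86 53 _ _], head=1, tail=4, size=3
write(50): buf=[_ 75 86 53 50 _], head=1, tail=5, size=4
write(49): buf=[_ 75 86 53 50 49], head=1, tail=0, size=5
read(): buf=[_ _ 86 53 50 49], head=2, tail=0, size=4
write(39): buf=[39 _ 86 53 50 49], head=2, tail=1, size=5
read(): buf=[39 _ _ 53 50 49], head=3, tail=1, size=4

Answer: 39 _ _ 53 50 49
3
1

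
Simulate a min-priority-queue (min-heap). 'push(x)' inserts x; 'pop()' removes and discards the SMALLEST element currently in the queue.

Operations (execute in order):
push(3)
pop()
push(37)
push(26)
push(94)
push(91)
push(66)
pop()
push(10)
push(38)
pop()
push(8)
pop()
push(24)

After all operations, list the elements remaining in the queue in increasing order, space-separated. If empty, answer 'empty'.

push(3): heap contents = [3]
pop() → 3: heap contents = []
push(37): heap contents = [37]
push(26): heap contents = [26, 37]
push(94): heap contents = [26, 37, 94]
push(91): heap contents = [26, 37, 91, 94]
push(66): heap contents = [26, 37, 66, 91, 94]
pop() → 26: heap contents = [37, 66, 91, 94]
push(10): heap contents = [10, 37, 66, 91, 94]
push(38): heap contents = [10, 37, 38, 66, 91, 94]
pop() → 10: heap contents = [37, 38, 66, 91, 94]
push(8): heap contents = [8, 37, 38, 66, 91, 94]
pop() → 8: heap contents = [37, 38, 66, 91, 94]
push(24): heap contents = [24, 37, 38, 66, 91, 94]

Answer: 24 37 38 66 91 94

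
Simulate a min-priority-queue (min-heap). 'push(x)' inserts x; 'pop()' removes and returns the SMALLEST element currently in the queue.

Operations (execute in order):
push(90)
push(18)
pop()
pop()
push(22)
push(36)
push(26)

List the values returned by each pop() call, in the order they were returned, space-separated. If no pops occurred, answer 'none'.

Answer: 18 90

Derivation:
push(90): heap contents = [90]
push(18): heap contents = [18, 90]
pop() → 18: heap contents = [90]
pop() → 90: heap contents = []
push(22): heap contents = [22]
push(36): heap contents = [22, 36]
push(26): heap contents = [22, 26, 36]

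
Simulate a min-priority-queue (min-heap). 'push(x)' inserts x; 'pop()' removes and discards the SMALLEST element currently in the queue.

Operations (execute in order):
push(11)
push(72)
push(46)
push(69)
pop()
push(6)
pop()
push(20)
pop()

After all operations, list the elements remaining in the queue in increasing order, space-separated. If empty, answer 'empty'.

Answer: 46 69 72

Derivation:
push(11): heap contents = [11]
push(72): heap contents = [11, 72]
push(46): heap contents = [11, 46, 72]
push(69): heap contents = [11, 46, 69, 72]
pop() → 11: heap contents = [46, 69, 72]
push(6): heap contents = [6, 46, 69, 72]
pop() → 6: heap contents = [46, 69, 72]
push(20): heap contents = [20, 46, 69, 72]
pop() → 20: heap contents = [46, 69, 72]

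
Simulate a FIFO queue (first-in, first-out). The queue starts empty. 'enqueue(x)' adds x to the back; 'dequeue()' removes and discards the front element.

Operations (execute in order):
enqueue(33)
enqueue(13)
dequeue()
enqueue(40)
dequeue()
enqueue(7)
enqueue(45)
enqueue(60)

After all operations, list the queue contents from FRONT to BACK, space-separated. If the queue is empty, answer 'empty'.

Answer: 40 7 45 60

Derivation:
enqueue(33): [33]
enqueue(13): [33, 13]
dequeue(): [13]
enqueue(40): [13, 40]
dequeue(): [40]
enqueue(7): [40, 7]
enqueue(45): [40, 7, 45]
enqueue(60): [40, 7, 45, 60]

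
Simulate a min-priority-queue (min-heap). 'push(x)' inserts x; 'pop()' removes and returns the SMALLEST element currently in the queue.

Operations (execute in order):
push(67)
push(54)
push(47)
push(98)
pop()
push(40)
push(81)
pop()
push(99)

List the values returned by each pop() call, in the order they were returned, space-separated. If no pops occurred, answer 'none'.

push(67): heap contents = [67]
push(54): heap contents = [54, 67]
push(47): heap contents = [47, 54, 67]
push(98): heap contents = [47, 54, 67, 98]
pop() → 47: heap contents = [54, 67, 98]
push(40): heap contents = [40, 54, 67, 98]
push(81): heap contents = [40, 54, 67, 81, 98]
pop() → 40: heap contents = [54, 67, 81, 98]
push(99): heap contents = [54, 67, 81, 98, 99]

Answer: 47 40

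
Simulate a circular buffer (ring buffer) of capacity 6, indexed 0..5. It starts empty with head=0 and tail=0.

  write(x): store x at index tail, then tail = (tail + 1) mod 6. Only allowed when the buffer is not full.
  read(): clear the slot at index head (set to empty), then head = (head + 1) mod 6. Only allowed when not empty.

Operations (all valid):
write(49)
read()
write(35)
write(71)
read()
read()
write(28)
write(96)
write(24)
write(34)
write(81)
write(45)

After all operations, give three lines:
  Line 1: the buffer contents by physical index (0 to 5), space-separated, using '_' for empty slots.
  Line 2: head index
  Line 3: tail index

write(49): buf=[49 _ _ _ _ _], head=0, tail=1, size=1
read(): buf=[_ _ _ _ _ _], head=1, tail=1, size=0
write(35): buf=[_ 35 _ _ _ _], head=1, tail=2, size=1
write(71): buf=[_ 35 71 _ _ _], head=1, tail=3, size=2
read(): buf=[_ _ 71 _ _ _], head=2, tail=3, size=1
read(): buf=[_ _ _ _ _ _], head=3, tail=3, size=0
write(28): buf=[_ _ _ 28 _ _], head=3, tail=4, size=1
write(96): buf=[_ _ _ 28 96 _], head=3, tail=5, size=2
write(24): buf=[_ _ _ 28 96 24], head=3, tail=0, size=3
write(34): buf=[34 _ _ 28 96 24], head=3, tail=1, size=4
write(81): buf=[34 81 _ 28 96 24], head=3, tail=2, size=5
write(45): buf=[34 81 45 28 96 24], head=3, tail=3, size=6

Answer: 34 81 45 28 96 24
3
3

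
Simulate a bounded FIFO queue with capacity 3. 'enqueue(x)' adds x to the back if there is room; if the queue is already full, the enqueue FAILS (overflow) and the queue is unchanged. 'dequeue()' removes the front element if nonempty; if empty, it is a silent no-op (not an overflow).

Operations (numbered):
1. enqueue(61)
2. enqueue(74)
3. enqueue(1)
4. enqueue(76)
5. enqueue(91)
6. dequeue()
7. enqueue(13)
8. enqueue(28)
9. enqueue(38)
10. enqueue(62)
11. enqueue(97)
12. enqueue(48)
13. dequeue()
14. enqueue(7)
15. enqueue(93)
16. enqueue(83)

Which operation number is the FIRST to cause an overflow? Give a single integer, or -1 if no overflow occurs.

1. enqueue(61): size=1
2. enqueue(74): size=2
3. enqueue(1): size=3
4. enqueue(76): size=3=cap → OVERFLOW (fail)
5. enqueue(91): size=3=cap → OVERFLOW (fail)
6. dequeue(): size=2
7. enqueue(13): size=3
8. enqueue(28): size=3=cap → OVERFLOW (fail)
9. enqueue(38): size=3=cap → OVERFLOW (fail)
10. enqueue(62): size=3=cap → OVERFLOW (fail)
11. enqueue(97): size=3=cap → OVERFLOW (fail)
12. enqueue(48): size=3=cap → OVERFLOW (fail)
13. dequeue(): size=2
14. enqueue(7): size=3
15. enqueue(93): size=3=cap → OVERFLOW (fail)
16. enqueue(83): size=3=cap → OVERFLOW (fail)

Answer: 4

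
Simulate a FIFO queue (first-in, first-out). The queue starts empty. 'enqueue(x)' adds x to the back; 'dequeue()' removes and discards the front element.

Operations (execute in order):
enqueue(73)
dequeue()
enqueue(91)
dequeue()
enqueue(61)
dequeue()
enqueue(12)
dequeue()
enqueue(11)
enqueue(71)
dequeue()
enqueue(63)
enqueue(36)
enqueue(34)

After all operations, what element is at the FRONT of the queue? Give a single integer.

enqueue(73): queue = [73]
dequeue(): queue = []
enqueue(91): queue = [91]
dequeue(): queue = []
enqueue(61): queue = [61]
dequeue(): queue = []
enqueue(12): queue = [12]
dequeue(): queue = []
enqueue(11): queue = [11]
enqueue(71): queue = [11, 71]
dequeue(): queue = [71]
enqueue(63): queue = [71, 63]
enqueue(36): queue = [71, 63, 36]
enqueue(34): queue = [71, 63, 36, 34]

Answer: 71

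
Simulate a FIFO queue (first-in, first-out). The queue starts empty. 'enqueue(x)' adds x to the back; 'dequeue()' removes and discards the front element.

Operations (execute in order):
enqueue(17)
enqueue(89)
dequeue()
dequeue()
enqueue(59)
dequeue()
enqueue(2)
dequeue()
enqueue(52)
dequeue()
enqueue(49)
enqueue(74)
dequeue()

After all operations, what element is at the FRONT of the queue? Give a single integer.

enqueue(17): queue = [17]
enqueue(89): queue = [17, 89]
dequeue(): queue = [89]
dequeue(): queue = []
enqueue(59): queue = [59]
dequeue(): queue = []
enqueue(2): queue = [2]
dequeue(): queue = []
enqueue(52): queue = [52]
dequeue(): queue = []
enqueue(49): queue = [49]
enqueue(74): queue = [49, 74]
dequeue(): queue = [74]

Answer: 74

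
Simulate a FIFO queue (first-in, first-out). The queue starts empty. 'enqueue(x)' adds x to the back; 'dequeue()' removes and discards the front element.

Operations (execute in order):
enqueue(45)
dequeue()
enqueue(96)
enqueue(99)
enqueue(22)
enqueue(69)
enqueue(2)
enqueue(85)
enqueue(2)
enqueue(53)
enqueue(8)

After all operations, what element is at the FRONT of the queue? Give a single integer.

Answer: 96

Derivation:
enqueue(45): queue = [45]
dequeue(): queue = []
enqueue(96): queue = [96]
enqueue(99): queue = [96, 99]
enqueue(22): queue = [96, 99, 22]
enqueue(69): queue = [96, 99, 22, 69]
enqueue(2): queue = [96, 99, 22, 69, 2]
enqueue(85): queue = [96, 99, 22, 69, 2, 85]
enqueue(2): queue = [96, 99, 22, 69, 2, 85, 2]
enqueue(53): queue = [96, 99, 22, 69, 2, 85, 2, 53]
enqueue(8): queue = [96, 99, 22, 69, 2, 85, 2, 53, 8]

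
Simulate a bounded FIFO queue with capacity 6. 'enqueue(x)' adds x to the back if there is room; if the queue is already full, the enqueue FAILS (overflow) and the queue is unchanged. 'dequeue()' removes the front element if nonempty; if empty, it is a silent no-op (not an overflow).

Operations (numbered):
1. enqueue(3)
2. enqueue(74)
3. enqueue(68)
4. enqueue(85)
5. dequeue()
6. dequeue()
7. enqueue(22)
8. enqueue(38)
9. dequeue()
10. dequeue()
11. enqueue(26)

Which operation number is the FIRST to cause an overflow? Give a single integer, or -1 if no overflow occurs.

1. enqueue(3): size=1
2. enqueue(74): size=2
3. enqueue(68): size=3
4. enqueue(85): size=4
5. dequeue(): size=3
6. dequeue(): size=2
7. enqueue(22): size=3
8. enqueue(38): size=4
9. dequeue(): size=3
10. dequeue(): size=2
11. enqueue(26): size=3

Answer: -1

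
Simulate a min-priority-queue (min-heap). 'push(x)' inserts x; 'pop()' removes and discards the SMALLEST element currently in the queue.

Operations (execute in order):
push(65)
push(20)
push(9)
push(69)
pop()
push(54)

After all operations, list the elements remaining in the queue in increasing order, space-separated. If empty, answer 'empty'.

Answer: 20 54 65 69

Derivation:
push(65): heap contents = [65]
push(20): heap contents = [20, 65]
push(9): heap contents = [9, 20, 65]
push(69): heap contents = [9, 20, 65, 69]
pop() → 9: heap contents = [20, 65, 69]
push(54): heap contents = [20, 54, 65, 69]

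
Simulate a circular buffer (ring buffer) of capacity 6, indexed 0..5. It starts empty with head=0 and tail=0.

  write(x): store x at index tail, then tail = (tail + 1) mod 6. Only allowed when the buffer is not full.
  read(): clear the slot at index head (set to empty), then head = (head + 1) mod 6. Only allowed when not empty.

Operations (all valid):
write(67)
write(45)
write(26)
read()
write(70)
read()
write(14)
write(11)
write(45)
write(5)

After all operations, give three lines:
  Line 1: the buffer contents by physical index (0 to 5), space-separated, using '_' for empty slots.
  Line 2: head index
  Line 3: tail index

Answer: 45 5 26 70 14 11
2
2

Derivation:
write(67): buf=[67 _ _ _ _ _], head=0, tail=1, size=1
write(45): buf=[67 45 _ _ _ _], head=0, tail=2, size=2
write(26): buf=[67 45 26 _ _ _], head=0, tail=3, size=3
read(): buf=[_ 45 26 _ _ _], head=1, tail=3, size=2
write(70): buf=[_ 45 26 70 _ _], head=1, tail=4, size=3
read(): buf=[_ _ 26 70 _ _], head=2, tail=4, size=2
write(14): buf=[_ _ 26 70 14 _], head=2, tail=5, size=3
write(11): buf=[_ _ 26 70 14 11], head=2, tail=0, size=4
write(45): buf=[45 _ 26 70 14 11], head=2, tail=1, size=5
write(5): buf=[45 5 26 70 14 11], head=2, tail=2, size=6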